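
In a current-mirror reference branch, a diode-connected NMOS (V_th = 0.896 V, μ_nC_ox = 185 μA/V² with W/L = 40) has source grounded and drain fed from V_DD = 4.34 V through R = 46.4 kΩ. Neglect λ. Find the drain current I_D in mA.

With gate tied to drain, V_GS = V_DS ≥ V_GS − V_th, so the device is in saturation.
k_n = μ_nC_ox · (W/L) = 7.4 mA/V².
KCL at the drain: ½ k_n (V_GS − V_th)² = (V_DD − V_GS)/R.
Let x = V_GS − 0.896. Then 172 x² + x − 3.444 = 0, giving x = 0.139 V (positive root), so V_GS = 1.03 V.
I_D = (V_DD − V_GS)/R = (4.34 − 1.03) / 46.4 = 0.0712 mA.

I_D = 0.0712 mA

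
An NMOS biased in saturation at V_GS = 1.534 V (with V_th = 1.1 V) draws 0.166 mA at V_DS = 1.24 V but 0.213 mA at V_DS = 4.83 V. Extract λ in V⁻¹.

With V_GS fixed, I_D ∝ (1 + λ V_DS) in saturation, so I_D2/I_D1 = (1 + λ V_DS2)/(1 + λ V_DS1).
0.213/0.166 = 1.283 = (1 + 4.83 λ)/(1 + 1.24 λ).
Solving: λ (I_D1 V_DS2 − I_D2 V_DS1) = I_D2 − I_D1, so λ = (0.213 − 0.166) / (0.166 × 4.83 − 0.213 × 1.24) = 0.047 / 0.538 = 0.0874 V⁻¹.

λ = 0.0874 V⁻¹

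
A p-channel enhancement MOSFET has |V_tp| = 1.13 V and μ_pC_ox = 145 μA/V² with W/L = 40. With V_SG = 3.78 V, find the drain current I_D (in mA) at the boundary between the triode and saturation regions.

At the boundary V_SD = V_ov = V_SG − |V_tp| = 3.78 − 1.13 = 2.65 V.
k_p = μ_pC_ox · (W/L) = 5.8 mA/V².
I_D = ½ k_p V_ov² = 0.5 × 5.8 × 2.65² = 20.4 mA.

I_D = 20.4 mA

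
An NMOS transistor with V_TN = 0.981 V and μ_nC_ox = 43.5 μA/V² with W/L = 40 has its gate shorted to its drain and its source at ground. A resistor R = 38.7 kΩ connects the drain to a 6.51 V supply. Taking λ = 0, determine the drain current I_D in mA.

I_D = 0.133 mA

With gate tied to drain, V_GS = V_DS ≥ V_GS − V_TN, so the device is in saturation.
k_n = μ_nC_ox · (W/L) = 1.74 mA/V².
KCL at the drain: ½ k_n (V_GS − V_TN)² = (V_DD − V_GS)/R.
Let x = V_GS − 0.981. Then 33.7 x² + x − 5.529 = 0, giving x = 0.391 V (positive root), so V_GS = 1.37 V.
I_D = (V_DD − V_GS)/R = (6.51 − 1.37) / 38.7 = 0.133 mA.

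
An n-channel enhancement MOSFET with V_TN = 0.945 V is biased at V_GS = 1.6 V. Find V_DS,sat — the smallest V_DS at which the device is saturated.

The boundary between triode and saturation is V_DS = V_GS − V_TN = V_ov.
V_ov = 1.6 − 0.945 = 0.655 V.

V_DS,sat = 0.655 V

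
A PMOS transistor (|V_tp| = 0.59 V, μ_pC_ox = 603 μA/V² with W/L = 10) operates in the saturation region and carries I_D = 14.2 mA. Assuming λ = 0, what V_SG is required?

k_p = μ_pC_ox · (W/L) = 6.03 mA/V².
In saturation I_D = ½ k_p (V_SG − |V_tp|)², so V_SG − |V_tp| = √(2 I_D / k_p) = √(2 × 14.2 / 6.03) = 2.17 V.
V_SG = 0.59 + 2.17 = 2.76 V.

V_SG = 2.76 V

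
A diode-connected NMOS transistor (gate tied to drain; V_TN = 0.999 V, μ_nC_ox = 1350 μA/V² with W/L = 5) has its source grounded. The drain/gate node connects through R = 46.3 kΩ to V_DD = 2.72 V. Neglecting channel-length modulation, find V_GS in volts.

With gate tied to drain, V_GS = V_DS ≥ V_GS − V_TN, so the device is in saturation.
k_n = μ_nC_ox · (W/L) = 6.75 mA/V².
KCL at the drain: ½ k_n (V_GS − V_TN)² = (V_DD − V_GS)/R.
Let x = V_GS − 0.999. Then 156 x² + x − 1.721 = 0, giving x = 0.102 V (positive root), so V_GS = 1.1 V.
I_D = (V_DD − V_GS)/R = (2.72 − 1.1) / 46.3 = 0.035 mA.

V_GS = 1.10 V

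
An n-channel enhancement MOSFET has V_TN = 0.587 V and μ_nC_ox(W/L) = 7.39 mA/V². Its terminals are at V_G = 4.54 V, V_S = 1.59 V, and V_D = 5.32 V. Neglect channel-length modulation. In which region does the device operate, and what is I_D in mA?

Saturation; I_D = 20.6 mA

V_GS = V_G − V_S = 4.54 − 1.59 = 2.95 V; V_DS = V_D − V_S = 5.32 − 1.59 = 3.73 V.
V_ov = V_GS − V_TN = 2.95 − 0.587 = 2.36 V.
Since V_DS = 3.73 V ≥ V_ov = 2.36 V, the device is in saturation.
I_D = ½ k_n V_ov² = 0.5 × 7.39 × 2.36² = 20.6 mA.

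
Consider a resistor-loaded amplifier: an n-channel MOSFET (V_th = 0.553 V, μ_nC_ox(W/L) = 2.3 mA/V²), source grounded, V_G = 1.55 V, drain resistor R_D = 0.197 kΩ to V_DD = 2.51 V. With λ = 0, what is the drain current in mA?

V_GS = V_G = 1.55 V, so V_ov = 1.55 − 0.553 = 0.997 V.
Assume saturation: I_D = ½ k_n V_ov² = 0.5 × 2.3 × 0.997² = 1.14 mA, giving V_DS = V_DD − I_D R_D = 2.51 − 1.14 × 0.197 = 2.28 V.
V_DS = 2.28 V ≥ V_ov = 0.997 V, confirming saturation.

I_D = 1.14 mA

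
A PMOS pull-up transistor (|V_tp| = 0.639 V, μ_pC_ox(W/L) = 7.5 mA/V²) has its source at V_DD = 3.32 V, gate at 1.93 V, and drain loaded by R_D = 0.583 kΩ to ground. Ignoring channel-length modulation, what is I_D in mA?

V_SG = V_DD − V_G = 3.32 − 1.93 = 1.39 V, so V_ov = 1.39 − 0.639 = 0.751 V.
Assume saturation: I_D = ½ k_p V_ov² = 0.5 × 7.5 × 0.751² = 2.12 mA, giving V_SD = V_DD − I_D R_D = 3.32 − 2.12 × 0.583 = 2.09 V.
V_SD = 2.09 V ≥ V_ov = 0.751 V, confirming saturation.

I_D = 2.12 mA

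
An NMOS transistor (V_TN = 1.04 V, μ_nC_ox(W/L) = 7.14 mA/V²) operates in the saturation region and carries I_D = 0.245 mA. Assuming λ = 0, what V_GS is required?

In saturation I_D = ½ k_n (V_GS − V_TN)², so V_GS − V_TN = √(2 I_D / k_n) = √(2 × 0.245 / 7.14) = 0.262 V.
V_GS = 1.04 + 0.262 = 1.3 V.

V_GS = 1.30 V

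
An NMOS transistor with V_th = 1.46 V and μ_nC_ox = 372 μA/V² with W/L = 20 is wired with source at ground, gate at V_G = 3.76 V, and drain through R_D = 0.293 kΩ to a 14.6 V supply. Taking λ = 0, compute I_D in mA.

V_GS = V_G = 3.76 V, so V_ov = 3.76 − 1.46 = 2.3 V.
k_n = μ_nC_ox · (W/L) = 7.44 mA/V².
Assume saturation: I_D = ½ k_n V_ov² = 0.5 × 7.44 × 2.3² = 19.7 mA, giving V_DS = V_DD − I_D R_D = 14.6 − 19.7 × 0.293 = 8.83 V.
V_DS = 8.83 V ≥ V_ov = 2.3 V, confirming saturation.

I_D = 19.7 mA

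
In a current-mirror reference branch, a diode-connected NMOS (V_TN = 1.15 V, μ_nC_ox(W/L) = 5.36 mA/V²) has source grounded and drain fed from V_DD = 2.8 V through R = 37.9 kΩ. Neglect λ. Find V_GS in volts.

V_GS = 1.27 V

With gate tied to drain, V_GS = V_DS ≥ V_GS − V_TN, so the device is in saturation.
KCL at the drain: ½ k_n (V_GS − V_TN)² = (V_DD − V_GS)/R.
Let x = V_GS − 1.15. Then 102 x² + x − 1.65 = 0, giving x = 0.123 V (positive root), so V_GS = 1.27 V.
I_D = (V_DD − V_GS)/R = (2.8 − 1.27) / 37.9 = 0.0403 mA.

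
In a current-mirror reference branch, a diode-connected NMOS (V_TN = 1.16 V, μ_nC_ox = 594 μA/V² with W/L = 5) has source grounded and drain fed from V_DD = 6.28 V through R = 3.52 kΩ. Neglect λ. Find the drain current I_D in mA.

I_D = 1.20 mA

With gate tied to drain, V_GS = V_DS ≥ V_GS − V_TN, so the device is in saturation.
k_n = μ_nC_ox · (W/L) = 2.97 mA/V².
KCL at the drain: ½ k_n (V_GS − V_TN)² = (V_DD − V_GS)/R.
Let x = V_GS − 1.16. Then 5.23 x² + x − 5.12 = 0, giving x = 0.899 V (positive root), so V_GS = 2.06 V.
I_D = (V_DD − V_GS)/R = (6.28 − 2.06) / 3.52 = 1.2 mA.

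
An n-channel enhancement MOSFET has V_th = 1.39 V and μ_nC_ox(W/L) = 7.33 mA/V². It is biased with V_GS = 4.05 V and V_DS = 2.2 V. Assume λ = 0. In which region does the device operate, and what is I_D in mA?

V_ov = V_GS − V_th = 4.05 − 1.39 = 2.66 V.
Since V_DS = 2.2 V < V_ov = 2.66 V, the device is in the triode region.
I_D = k_n [V_ov · V_DS − ½ V_DS²] = 7.33 × [2.66 × 2.2 − 0.5 × 2.2²] = 25.2 mA.

Triode; I_D = 25.2 mA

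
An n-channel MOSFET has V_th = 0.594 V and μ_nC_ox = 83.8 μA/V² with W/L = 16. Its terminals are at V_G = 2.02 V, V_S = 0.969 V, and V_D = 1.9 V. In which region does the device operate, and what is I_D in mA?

V_GS = V_G − V_S = 2.02 − 0.969 = 1.05 V; V_DS = V_D − V_S = 1.9 − 0.969 = 0.931 V.
k_n = μ_nC_ox · (W/L) = 1.341 mA/V².
V_ov = V_GS − V_th = 1.05 − 0.594 = 0.457 V.
Since V_DS = 0.931 V ≥ V_ov = 0.457 V, the device is in saturation.
I_D = ½ k_n V_ov² = 0.5 × 1.341 × 0.457² = 0.14 mA.

Saturation; I_D = 0.140 mA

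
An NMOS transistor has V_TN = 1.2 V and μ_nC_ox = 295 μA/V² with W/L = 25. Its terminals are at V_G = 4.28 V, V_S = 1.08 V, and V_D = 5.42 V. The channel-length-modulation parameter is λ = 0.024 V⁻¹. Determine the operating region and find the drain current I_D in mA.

Saturation; I_D = 16.3 mA

V_GS = V_G − V_S = 4.28 − 1.08 = 3.2 V; V_DS = V_D − V_S = 5.42 − 1.08 = 4.34 V.
k_n = μ_nC_ox · (W/L) = 7.375 mA/V².
V_ov = V_GS − V_TN = 3.2 − 1.2 = 2 V.
Since V_DS = 4.34 V ≥ V_ov = 2 V, the device is in saturation.
I_D = ½ k_n V_ov² (1 + λ V_DS) = 0.5 × 7.375 × 2² × (1 + 0.024 × 4.34) = 16.3 mA.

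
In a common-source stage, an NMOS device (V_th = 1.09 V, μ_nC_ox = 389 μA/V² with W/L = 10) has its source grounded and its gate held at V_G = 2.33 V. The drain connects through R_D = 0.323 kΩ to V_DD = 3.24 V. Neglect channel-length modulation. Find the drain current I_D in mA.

V_GS = V_G = 2.33 V, so V_ov = 2.33 − 1.09 = 1.24 V.
k_n = μ_nC_ox · (W/L) = 3.89 mA/V².
Assume saturation: I_D = ½ k_n V_ov² = 0.5 × 3.89 × 1.24² = 2.99 mA, giving V_DS = V_DD − I_D R_D = 3.24 − 2.99 × 0.323 = 2.27 V.
V_DS = 2.27 V ≥ V_ov = 1.24 V, confirming saturation.

I_D = 2.99 mA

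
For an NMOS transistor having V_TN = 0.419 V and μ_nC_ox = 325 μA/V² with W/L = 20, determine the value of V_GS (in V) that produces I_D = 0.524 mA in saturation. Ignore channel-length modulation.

k_n = μ_nC_ox · (W/L) = 6.5 mA/V².
In saturation I_D = ½ k_n (V_GS − V_TN)², so V_GS − V_TN = √(2 I_D / k_n) = √(2 × 0.524 / 6.5) = 0.402 V.
V_GS = 0.419 + 0.402 = 0.821 V.

V_GS = 0.821 V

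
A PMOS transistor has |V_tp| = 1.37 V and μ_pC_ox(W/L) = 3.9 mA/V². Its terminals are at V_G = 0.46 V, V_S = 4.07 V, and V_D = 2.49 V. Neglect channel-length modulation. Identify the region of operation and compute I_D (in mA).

Triode; I_D = 8.93 mA

V_SG = V_S − V_G = 4.07 − 0.46 = 3.61 V; V_SD = V_S − V_D = 4.07 − 2.49 = 1.58 V.
V_ov = V_SG − |V_tp| = 3.61 − 1.37 = 2.24 V.
Since V_SD = 1.58 V < V_ov = 2.24 V, the device is in the triode region.
I_D = k_p [V_ov · V_SD − ½ V_SD²] = 3.9 × [2.24 × 1.58 − 0.5 × 1.58²] = 8.93 mA.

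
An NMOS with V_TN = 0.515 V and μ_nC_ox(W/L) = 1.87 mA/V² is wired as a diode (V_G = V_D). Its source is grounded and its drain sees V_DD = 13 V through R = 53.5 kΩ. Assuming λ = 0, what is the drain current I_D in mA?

I_D = 0.224 mA

With gate tied to drain, V_GS = V_DS ≥ V_GS − V_TN, so the device is in saturation.
KCL at the drain: ½ k_n (V_GS − V_TN)² = (V_DD − V_GS)/R.
Let x = V_GS − 0.515. Then 50 x² + x − 12.48 = 0, giving x = 0.49 V (positive root), so V_GS = 1 V.
I_D = (V_DD − V_GS)/R = (13 − 1) / 53.5 = 0.224 mA.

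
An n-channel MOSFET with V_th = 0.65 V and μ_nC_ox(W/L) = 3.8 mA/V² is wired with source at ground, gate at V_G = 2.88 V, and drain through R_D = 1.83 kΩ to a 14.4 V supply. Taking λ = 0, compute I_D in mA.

V_GS = V_G = 2.88 V, so V_ov = 2.88 − 0.65 = 2.23 V.
Assume saturation: I_D = ½ k_n V_ov² = 0.5 × 3.8 × 2.23² = 9.45 mA, giving V_DS = V_DD − I_D R_D = 14.4 − 9.45 × 1.83 = -2.89 V.
But -2.89 V < V_ov = 2.23 V, so the device is actually in triode.
In triode I_D = k_n[V_ov V_DS − ½ V_DS²] and I_D = (V_DD − V_DS)/R_D. Equating: 3.48 V_DS² − 16.51 V_DS + 14.4 = 0, giving V_DS = 1.15 V (the root below V_ov).
I_D = (14.4 − 1.15) / 1.83 = 7.24 mA.

I_D = 7.24 mA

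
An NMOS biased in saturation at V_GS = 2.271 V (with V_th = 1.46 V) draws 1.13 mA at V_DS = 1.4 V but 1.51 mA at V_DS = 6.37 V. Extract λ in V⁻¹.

λ = 0.0747 V⁻¹

With V_GS fixed, I_D ∝ (1 + λ V_DS) in saturation, so I_D2/I_D1 = (1 + λ V_DS2)/(1 + λ V_DS1).
1.51/1.13 = 1.336 = (1 + 6.37 λ)/(1 + 1.4 λ).
Solving: λ (I_D1 V_DS2 − I_D2 V_DS1) = I_D2 − I_D1, so λ = (1.51 − 1.13) / (1.13 × 6.37 − 1.51 × 1.4) = 0.38 / 5.08 = 0.0747 V⁻¹.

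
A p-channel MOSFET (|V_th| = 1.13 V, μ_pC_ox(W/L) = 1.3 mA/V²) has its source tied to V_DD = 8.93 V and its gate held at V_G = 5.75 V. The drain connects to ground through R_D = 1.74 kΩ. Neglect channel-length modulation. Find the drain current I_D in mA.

I_D = 2.73 mA

V_SG = V_DD − V_G = 8.93 − 5.75 = 3.18 V, so V_ov = 3.18 − 1.13 = 2.05 V.
Assume saturation: I_D = ½ k_p V_ov² = 0.5 × 1.3 × 2.05² = 2.73 mA, giving V_SD = V_DD − I_D R_D = 8.93 − 2.73 × 1.74 = 4.18 V.
V_SD = 4.18 V ≥ V_ov = 2.05 V, confirming saturation.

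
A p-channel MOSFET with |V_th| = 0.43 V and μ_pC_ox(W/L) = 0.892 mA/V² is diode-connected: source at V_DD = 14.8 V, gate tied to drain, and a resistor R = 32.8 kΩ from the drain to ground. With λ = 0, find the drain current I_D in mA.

With gate tied to drain, V_SG = V_SD ≥ V_SG − |V_th|, so the device is in saturation.
KCL at the drain: ½ k_p (V_SG − |V_th|)² = (V_DD − V_SG)/R.
Let x = V_SG − 0.43. Then 14.6 x² + x − 14.37 = 0, giving x = 0.958 V (positive root), so V_SG = 1.39 V.
I_D = (V_DD − V_SG)/R = (14.8 − 1.39) / 32.8 = 0.409 mA.

I_D = 0.409 mA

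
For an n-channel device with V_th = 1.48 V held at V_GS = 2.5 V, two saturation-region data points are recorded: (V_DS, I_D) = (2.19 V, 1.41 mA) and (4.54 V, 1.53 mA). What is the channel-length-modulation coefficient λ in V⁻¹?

λ = 0.0393 V⁻¹

With V_GS fixed, I_D ∝ (1 + λ V_DS) in saturation, so I_D2/I_D1 = (1 + λ V_DS2)/(1 + λ V_DS1).
1.53/1.41 = 1.085 = (1 + 4.54 λ)/(1 + 2.19 λ).
Solving: λ (I_D1 V_DS2 − I_D2 V_DS1) = I_D2 − I_D1, so λ = (1.53 − 1.41) / (1.41 × 4.54 − 1.53 × 2.19) = 0.12 / 3.05 = 0.0393 V⁻¹.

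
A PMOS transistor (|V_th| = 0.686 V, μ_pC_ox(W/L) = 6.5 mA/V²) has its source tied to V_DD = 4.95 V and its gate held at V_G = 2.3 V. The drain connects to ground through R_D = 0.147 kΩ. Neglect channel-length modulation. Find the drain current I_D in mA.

I_D = 12.5 mA

V_SG = V_DD − V_G = 4.95 − 2.3 = 2.65 V, so V_ov = 2.65 − 0.686 = 1.96 V.
Assume saturation: I_D = ½ k_p V_ov² = 0.5 × 6.5 × 1.96² = 12.5 mA, giving V_SD = V_DD − I_D R_D = 4.95 − 12.5 × 0.147 = 3.11 V.
V_SD = 3.11 V ≥ V_ov = 1.96 V, confirming saturation.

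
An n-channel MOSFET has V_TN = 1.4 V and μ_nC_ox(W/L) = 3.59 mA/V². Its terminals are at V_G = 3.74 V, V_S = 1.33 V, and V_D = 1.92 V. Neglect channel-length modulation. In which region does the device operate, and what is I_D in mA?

Triode; I_D = 1.51 mA

V_GS = V_G − V_S = 3.74 − 1.33 = 2.41 V; V_DS = V_D − V_S = 1.92 − 1.33 = 0.59 V.
V_ov = V_GS − V_TN = 2.41 − 1.4 = 1.01 V.
Since V_DS = 0.59 V < V_ov = 1.01 V, the device is in the triode region.
I_D = k_n [V_ov · V_DS − ½ V_DS²] = 3.59 × [1.01 × 0.59 − 0.5 × 0.59²] = 1.51 mA.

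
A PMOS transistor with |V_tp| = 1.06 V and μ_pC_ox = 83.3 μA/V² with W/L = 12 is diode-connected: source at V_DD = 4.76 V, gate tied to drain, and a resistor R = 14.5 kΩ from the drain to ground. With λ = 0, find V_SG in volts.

V_SG = 1.71 V

With gate tied to drain, V_SG = V_SD ≥ V_SG − |V_tp|, so the device is in saturation.
k_p = μ_pC_ox · (W/L) = 0.9996 mA/V².
KCL at the drain: ½ k_p (V_SG − |V_tp|)² = (V_DD − V_SG)/R.
Let x = V_SG − 1.06. Then 7.25 x² + x − 3.7 = 0, giving x = 0.649 V (positive root), so V_SG = 1.71 V.
I_D = (V_DD − V_SG)/R = (4.76 − 1.71) / 14.5 = 0.21 mA.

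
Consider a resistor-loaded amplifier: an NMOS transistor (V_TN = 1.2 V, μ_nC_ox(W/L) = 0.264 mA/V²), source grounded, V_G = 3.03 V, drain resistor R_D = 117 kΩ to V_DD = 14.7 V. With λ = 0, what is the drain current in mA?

I_D = 0.123 mA

V_GS = V_G = 3.03 V, so V_ov = 3.03 − 1.2 = 1.83 V.
Assume saturation: I_D = ½ k_n V_ov² = 0.5 × 0.264 × 1.83² = 0.442 mA, giving V_DS = V_DD − I_D R_D = 14.7 − 0.442 × 117 = -37 V.
But -37 V < V_ov = 1.83 V, so the device is actually in triode.
In triode I_D = k_n[V_ov V_DS − ½ V_DS²] and I_D = (V_DD − V_DS)/R_D. Equating: 15.4 V_DS² − 57.53 V_DS + 14.7 = 0, giving V_DS = 0.276 V (the root below V_ov).
I_D = (14.7 − 0.276) / 117 = 0.123 mA.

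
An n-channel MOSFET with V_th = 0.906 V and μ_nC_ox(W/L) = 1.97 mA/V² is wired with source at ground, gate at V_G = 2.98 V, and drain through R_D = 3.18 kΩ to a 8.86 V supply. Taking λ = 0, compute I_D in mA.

I_D = 2.55 mA

V_GS = V_G = 2.98 V, so V_ov = 2.98 − 0.906 = 2.07 V.
Assume saturation: I_D = ½ k_n V_ov² = 0.5 × 1.97 × 2.07² = 4.24 mA, giving V_DS = V_DD − I_D R_D = 8.86 − 4.24 × 3.18 = -4.61 V.
But -4.61 V < V_ov = 2.07 V, so the device is actually in triode.
In triode I_D = k_n[V_ov V_DS − ½ V_DS²] and I_D = (V_DD − V_DS)/R_D. Equating: 3.13 V_DS² − 13.99 V_DS + 8.86 = 0, giving V_DS = 0.764 V (the root below V_ov).
I_D = (8.86 − 0.764) / 3.18 = 2.55 mA.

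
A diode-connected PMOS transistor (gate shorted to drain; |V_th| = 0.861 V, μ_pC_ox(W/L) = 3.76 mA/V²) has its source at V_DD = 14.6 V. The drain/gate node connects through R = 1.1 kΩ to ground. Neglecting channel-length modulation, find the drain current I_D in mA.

I_D = 10.4 mA

With gate tied to drain, V_SG = V_SD ≥ V_SG − |V_th|, so the device is in saturation.
KCL at the drain: ½ k_p (V_SG − |V_th|)² = (V_DD − V_SG)/R.
Let x = V_SG − 0.861. Then 2.07 x² + x − 13.74 = 0, giving x = 2.35 V (positive root), so V_SG = 3.21 V.
I_D = (V_DD − V_SG)/R = (14.6 − 3.21) / 1.1 = 10.4 mA.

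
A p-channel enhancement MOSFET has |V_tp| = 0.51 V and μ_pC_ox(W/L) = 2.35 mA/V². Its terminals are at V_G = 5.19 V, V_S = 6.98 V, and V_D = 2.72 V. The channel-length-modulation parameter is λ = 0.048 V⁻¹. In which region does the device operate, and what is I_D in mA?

V_SG = V_S − V_G = 6.98 − 5.19 = 1.79 V; V_SD = V_S − V_D = 6.98 − 2.72 = 4.26 V.
V_ov = V_SG − |V_tp| = 1.79 − 0.51 = 1.28 V.
Since V_SD = 4.26 V ≥ V_ov = 1.28 V, the device is in saturation.
I_D = ½ k_p V_ov² (1 + λ V_SD) = 0.5 × 2.35 × 1.28² × (1 + 0.048 × 4.26) = 2.32 mA.

Saturation; I_D = 2.32 mA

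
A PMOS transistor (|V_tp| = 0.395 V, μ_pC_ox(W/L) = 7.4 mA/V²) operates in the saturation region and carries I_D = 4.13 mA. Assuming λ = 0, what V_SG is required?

V_SG = 1.45 V

In saturation I_D = ½ k_p (V_SG − |V_tp|)², so V_SG − |V_tp| = √(2 I_D / k_p) = √(2 × 4.13 / 7.4) = 1.06 V.
V_SG = 0.395 + 1.06 = 1.45 V.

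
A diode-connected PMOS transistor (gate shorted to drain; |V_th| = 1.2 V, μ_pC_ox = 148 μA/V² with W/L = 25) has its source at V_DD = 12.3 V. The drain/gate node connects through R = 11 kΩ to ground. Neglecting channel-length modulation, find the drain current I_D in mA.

With gate tied to drain, V_SG = V_SD ≥ V_SG − |V_th|, so the device is in saturation.
k_p = μ_pC_ox · (W/L) = 3.7 mA/V².
KCL at the drain: ½ k_p (V_SG − |V_th|)² = (V_DD − V_SG)/R.
Let x = V_SG − 1.2. Then 20.4 x² + x − 11.1 = 0, giving x = 0.714 V (positive root), so V_SG = 1.91 V.
I_D = (V_DD − V_SG)/R = (12.3 − 1.91) / 11 = 0.944 mA.

I_D = 0.944 mA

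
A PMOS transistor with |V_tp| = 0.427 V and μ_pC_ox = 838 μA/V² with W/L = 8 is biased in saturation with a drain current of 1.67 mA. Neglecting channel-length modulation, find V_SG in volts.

V_SG = 1.13 V

k_p = μ_pC_ox · (W/L) = 6.704 mA/V².
In saturation I_D = ½ k_p (V_SG − |V_tp|)², so V_SG − |V_tp| = √(2 I_D / k_p) = √(2 × 1.67 / 6.704) = 0.706 V.
V_SG = 0.427 + 0.706 = 1.13 V.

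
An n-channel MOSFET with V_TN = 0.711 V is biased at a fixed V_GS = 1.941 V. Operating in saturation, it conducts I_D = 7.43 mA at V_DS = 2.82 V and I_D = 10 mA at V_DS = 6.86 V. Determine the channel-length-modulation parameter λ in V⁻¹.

With V_GS fixed, I_D ∝ (1 + λ V_DS) in saturation, so I_D2/I_D1 = (1 + λ V_DS2)/(1 + λ V_DS1).
10/7.43 = 1.346 = (1 + 6.86 λ)/(1 + 2.82 λ).
Solving: λ (I_D1 V_DS2 − I_D2 V_DS1) = I_D2 − I_D1, so λ = (10 − 7.43) / (7.43 × 6.86 − 10 × 2.82) = 2.57 / 22.8 = 0.113 V⁻¹.

λ = 0.113 V⁻¹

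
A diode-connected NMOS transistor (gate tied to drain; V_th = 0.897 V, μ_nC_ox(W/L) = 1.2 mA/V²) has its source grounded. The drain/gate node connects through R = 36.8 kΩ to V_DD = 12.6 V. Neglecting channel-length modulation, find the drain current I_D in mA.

With gate tied to drain, V_GS = V_DS ≥ V_GS − V_th, so the device is in saturation.
KCL at the drain: ½ k_n (V_GS − V_th)² = (V_DD − V_GS)/R.
Let x = V_GS − 0.897. Then 22.1 x² + x − 11.7 = 0, giving x = 0.706 V (positive root), so V_GS = 1.6 V.
I_D = (V_DD − V_GS)/R = (12.6 − 1.6) / 36.8 = 0.299 mA.

I_D = 0.299 mA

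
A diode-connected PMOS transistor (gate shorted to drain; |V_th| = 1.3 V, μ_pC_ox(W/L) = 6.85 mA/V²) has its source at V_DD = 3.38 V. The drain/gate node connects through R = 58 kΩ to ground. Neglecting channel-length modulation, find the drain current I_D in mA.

I_D = 0.0341 mA

With gate tied to drain, V_SG = V_SD ≥ V_SG − |V_th|, so the device is in saturation.
KCL at the drain: ½ k_p (V_SG − |V_th|)² = (V_DD − V_SG)/R.
Let x = V_SG − 1.3. Then 199 x² + x − 2.08 = 0, giving x = 0.0998 V (positive root), so V_SG = 1.4 V.
I_D = (V_DD − V_SG)/R = (3.38 − 1.4) / 58 = 0.0341 mA.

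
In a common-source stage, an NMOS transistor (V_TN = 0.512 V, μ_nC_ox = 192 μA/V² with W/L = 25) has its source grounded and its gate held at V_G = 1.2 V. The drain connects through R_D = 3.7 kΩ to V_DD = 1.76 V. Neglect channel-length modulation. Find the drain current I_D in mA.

V_GS = V_G = 1.2 V, so V_ov = 1.2 − 0.512 = 0.688 V.
k_n = μ_nC_ox · (W/L) = 4.8 mA/V².
Assume saturation: I_D = ½ k_n V_ov² = 0.5 × 4.8 × 0.688² = 1.14 mA, giving V_DS = V_DD − I_D R_D = 1.76 − 1.14 × 3.7 = -2.44 V.
But -2.44 V < V_ov = 0.688 V, so the device is actually in triode.
In triode I_D = k_n[V_ov V_DS − ½ V_DS²] and I_D = (V_DD − V_DS)/R_D. Equating: 8.88 V_DS² − 13.22 V_DS + 1.76 = 0, giving V_DS = 0.148 V (the root below V_ov).
I_D = (1.76 − 0.148) / 3.7 = 0.436 mA.

I_D = 0.436 mA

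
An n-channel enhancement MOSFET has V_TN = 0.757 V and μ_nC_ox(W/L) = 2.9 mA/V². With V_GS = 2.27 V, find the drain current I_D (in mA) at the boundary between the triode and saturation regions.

I_D = 3.32 mA

At the boundary V_DS = V_ov = V_GS − V_TN = 2.27 − 0.757 = 1.51 V.
I_D = ½ k_n V_ov² = 0.5 × 2.9 × 1.51² = 3.32 mA.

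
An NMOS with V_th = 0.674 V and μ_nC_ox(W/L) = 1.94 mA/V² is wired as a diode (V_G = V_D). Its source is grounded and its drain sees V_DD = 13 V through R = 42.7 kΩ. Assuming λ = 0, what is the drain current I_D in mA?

I_D = 0.276 mA

With gate tied to drain, V_GS = V_DS ≥ V_GS − V_th, so the device is in saturation.
KCL at the drain: ½ k_n (V_GS − V_th)² = (V_DD − V_GS)/R.
Let x = V_GS − 0.674. Then 41.4 x² + x − 12.33 = 0, giving x = 0.534 V (positive root), so V_GS = 1.21 V.
I_D = (V_DD − V_GS)/R = (13 − 1.21) / 42.7 = 0.276 mA.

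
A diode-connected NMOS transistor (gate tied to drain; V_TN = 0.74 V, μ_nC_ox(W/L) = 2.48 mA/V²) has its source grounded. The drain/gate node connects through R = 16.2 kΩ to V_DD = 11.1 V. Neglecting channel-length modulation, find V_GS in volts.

With gate tied to drain, V_GS = V_DS ≥ V_GS − V_TN, so the device is in saturation.
KCL at the drain: ½ k_n (V_GS − V_TN)² = (V_DD − V_GS)/R.
Let x = V_GS − 0.74. Then 20.1 x² + x − 10.36 = 0, giving x = 0.694 V (positive root), so V_GS = 1.43 V.
I_D = (V_DD − V_GS)/R = (11.1 − 1.43) / 16.2 = 0.597 mA.

V_GS = 1.43 V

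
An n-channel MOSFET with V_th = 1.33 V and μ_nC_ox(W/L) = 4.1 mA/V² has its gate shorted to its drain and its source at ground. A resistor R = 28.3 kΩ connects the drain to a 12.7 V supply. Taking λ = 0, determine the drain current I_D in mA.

I_D = 0.386 mA

With gate tied to drain, V_GS = V_DS ≥ V_GS − V_th, so the device is in saturation.
KCL at the drain: ½ k_n (V_GS − V_th)² = (V_DD − V_GS)/R.
Let x = V_GS − 1.33. Then 58 x² + x − 11.37 = 0, giving x = 0.434 V (positive root), so V_GS = 1.76 V.
I_D = (V_DD − V_GS)/R = (12.7 − 1.76) / 28.3 = 0.386 mA.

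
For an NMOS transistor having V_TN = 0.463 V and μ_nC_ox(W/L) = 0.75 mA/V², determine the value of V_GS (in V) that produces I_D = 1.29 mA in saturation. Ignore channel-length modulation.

V_GS = 2.32 V

In saturation I_D = ½ k_n (V_GS − V_TN)², so V_GS − V_TN = √(2 I_D / k_n) = √(2 × 1.29 / 0.75) = 1.85 V.
V_GS = 0.463 + 1.85 = 2.32 V.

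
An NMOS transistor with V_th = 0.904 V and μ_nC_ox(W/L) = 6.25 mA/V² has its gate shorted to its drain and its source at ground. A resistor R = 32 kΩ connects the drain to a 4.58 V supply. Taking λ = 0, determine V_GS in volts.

With gate tied to drain, V_GS = V_DS ≥ V_GS − V_th, so the device is in saturation.
KCL at the drain: ½ k_n (V_GS − V_th)² = (V_DD − V_GS)/R.
Let x = V_GS − 0.904. Then 100 x² + x − 3.676 = 0, giving x = 0.187 V (positive root), so V_GS = 1.09 V.
I_D = (V_DD − V_GS)/R = (4.58 − 1.09) / 32 = 0.109 mA.

V_GS = 1.09 V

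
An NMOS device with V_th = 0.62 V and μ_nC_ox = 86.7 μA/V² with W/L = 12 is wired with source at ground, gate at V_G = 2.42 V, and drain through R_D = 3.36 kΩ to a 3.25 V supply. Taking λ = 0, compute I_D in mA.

I_D = 0.816 mA

V_GS = V_G = 2.42 V, so V_ov = 2.42 − 0.62 = 1.8 V.
k_n = μ_nC_ox · (W/L) = 1.04 mA/V².
Assume saturation: I_D = ½ k_n V_ov² = 0.5 × 1.04 × 1.8² = 1.69 mA, giving V_DS = V_DD − I_D R_D = 3.25 − 1.69 × 3.36 = -2.41 V.
But -2.41 V < V_ov = 1.8 V, so the device is actually in triode.
In triode I_D = k_n[V_ov V_DS − ½ V_DS²] and I_D = (V_DD − V_DS)/R_D. Equating: 1.75 V_DS² − 7.292 V_DS + 3.25 = 0, giving V_DS = 0.507 V (the root below V_ov).
I_D = (3.25 − 0.507) / 3.36 = 0.816 mA.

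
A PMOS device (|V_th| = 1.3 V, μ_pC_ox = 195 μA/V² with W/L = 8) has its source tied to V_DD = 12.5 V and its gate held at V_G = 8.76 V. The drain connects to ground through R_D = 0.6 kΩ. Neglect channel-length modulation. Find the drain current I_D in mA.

V_SG = V_DD − V_G = 12.5 − 8.76 = 3.74 V, so V_ov = 3.74 − 1.3 = 2.44 V.
k_p = μ_pC_ox · (W/L) = 1.56 mA/V².
Assume saturation: I_D = ½ k_p V_ov² = 0.5 × 1.56 × 2.44² = 4.64 mA, giving V_SD = V_DD − I_D R_D = 12.5 − 4.64 × 0.6 = 9.71 V.
V_SD = 9.71 V ≥ V_ov = 2.44 V, confirming saturation.

I_D = 4.64 mA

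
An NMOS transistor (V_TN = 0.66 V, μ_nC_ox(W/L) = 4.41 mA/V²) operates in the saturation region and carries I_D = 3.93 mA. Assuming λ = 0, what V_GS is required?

In saturation I_D = ½ k_n (V_GS − V_TN)², so V_GS − V_TN = √(2 I_D / k_n) = √(2 × 3.93 / 4.41) = 1.34 V.
V_GS = 0.66 + 1.34 = 2 V.

V_GS = 2.00 V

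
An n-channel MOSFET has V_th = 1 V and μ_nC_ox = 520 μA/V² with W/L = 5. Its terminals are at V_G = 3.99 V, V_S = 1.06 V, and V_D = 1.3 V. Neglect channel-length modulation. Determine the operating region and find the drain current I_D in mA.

Triode; I_D = 1.13 mA

V_GS = V_G − V_S = 3.99 − 1.06 = 2.93 V; V_DS = V_D − V_S = 1.3 − 1.06 = 0.24 V.
k_n = μ_nC_ox · (W/L) = 2.6 mA/V².
V_ov = V_GS − V_th = 2.93 − 1 = 1.93 V.
Since V_DS = 0.24 V < V_ov = 1.93 V, the device is in the triode region.
I_D = k_n [V_ov · V_DS − ½ V_DS²] = 2.6 × [1.93 × 0.24 − 0.5 × 0.24²] = 1.13 mA.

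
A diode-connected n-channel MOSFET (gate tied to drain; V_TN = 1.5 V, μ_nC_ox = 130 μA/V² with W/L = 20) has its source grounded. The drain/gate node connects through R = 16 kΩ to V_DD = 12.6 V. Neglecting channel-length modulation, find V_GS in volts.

V_GS = 2.21 V

With gate tied to drain, V_GS = V_DS ≥ V_GS − V_TN, so the device is in saturation.
k_n = μ_nC_ox · (W/L) = 2.6 mA/V².
KCL at the drain: ½ k_n (V_GS − V_TN)² = (V_DD − V_GS)/R.
Let x = V_GS − 1.5. Then 20.8 x² + x − 11.1 = 0, giving x = 0.707 V (positive root), so V_GS = 2.21 V.
I_D = (V_DD − V_GS)/R = (12.6 − 2.21) / 16 = 0.65 mA.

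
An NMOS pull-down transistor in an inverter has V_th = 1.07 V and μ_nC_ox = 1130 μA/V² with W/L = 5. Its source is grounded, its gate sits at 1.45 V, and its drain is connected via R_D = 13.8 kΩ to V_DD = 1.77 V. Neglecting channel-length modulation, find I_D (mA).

V_GS = V_G = 1.45 V, so V_ov = 1.45 − 1.07 = 0.38 V.
k_n = μ_nC_ox · (W/L) = 5.65 mA/V².
Assume saturation: I_D = ½ k_n V_ov² = 0.5 × 5.65 × 0.38² = 0.408 mA, giving V_DS = V_DD − I_D R_D = 1.77 − 0.408 × 13.8 = -3.86 V.
But -3.86 V < V_ov = 0.38 V, so the device is actually in triode.
In triode I_D = k_n[V_ov V_DS − ½ V_DS²] and I_D = (V_DD − V_DS)/R_D. Equating: 39 V_DS² − 30.63 V_DS + 1.77 = 0, giving V_DS = 0.0628 V (the root below V_ov).
I_D = (1.77 − 0.0628) / 13.8 = 0.124 mA.

I_D = 0.124 mA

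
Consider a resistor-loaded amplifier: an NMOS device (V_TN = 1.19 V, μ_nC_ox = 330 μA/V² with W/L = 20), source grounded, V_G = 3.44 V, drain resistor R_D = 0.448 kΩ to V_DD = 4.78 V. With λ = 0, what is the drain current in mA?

V_GS = V_G = 3.44 V, so V_ov = 3.44 − 1.19 = 2.25 V.
k_n = μ_nC_ox · (W/L) = 6.6 mA/V².
Assume saturation: I_D = ½ k_n V_ov² = 0.5 × 6.6 × 2.25² = 16.7 mA, giving V_DS = V_DD − I_D R_D = 4.78 − 16.7 × 0.448 = -2.7 V.
But -2.7 V < V_ov = 2.25 V, so the device is actually in triode.
In triode I_D = k_n[V_ov V_DS − ½ V_DS²] and I_D = (V_DD − V_DS)/R_D. Equating: 1.48 V_DS² − 7.653 V_DS + 4.78 = 0, giving V_DS = 0.727 V (the root below V_ov).
I_D = (4.78 − 0.727) / 0.448 = 9.05 mA.

I_D = 9.05 mA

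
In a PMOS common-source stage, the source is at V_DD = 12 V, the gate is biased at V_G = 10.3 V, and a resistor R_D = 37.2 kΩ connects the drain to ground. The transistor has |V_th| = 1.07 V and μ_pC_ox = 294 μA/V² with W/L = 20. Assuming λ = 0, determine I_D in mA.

V_SG = V_DD − V_G = 12 − 10.3 = 1.7 V, so V_ov = 1.7 − 1.07 = 0.63 V.
k_p = μ_pC_ox · (W/L) = 5.88 mA/V².
Assume saturation: I_D = ½ k_p V_ov² = 0.5 × 5.88 × 0.63² = 1.17 mA, giving V_SD = V_DD − I_D R_D = 12 − 1.17 × 37.2 = -31.4 V.
But -31.4 V < V_ov = 0.63 V, so the device is actually in triode.
In triode I_D = k_p[V_ov V_SD − ½ V_SD²] and I_D = (V_DD − V_SD)/R_D. Equating: 109 V_SD² − 138.8 V_SD + 12 = 0, giving V_SD = 0.0933 V (the root below V_ov).
I_D = (12 − 0.0933) / 37.2 = 0.32 mA.

I_D = 0.320 mA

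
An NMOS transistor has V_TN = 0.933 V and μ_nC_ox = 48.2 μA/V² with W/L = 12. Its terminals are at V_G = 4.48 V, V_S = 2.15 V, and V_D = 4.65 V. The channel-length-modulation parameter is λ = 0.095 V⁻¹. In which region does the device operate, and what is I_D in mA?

V_GS = V_G − V_S = 4.48 − 2.15 = 2.33 V; V_DS = V_D − V_S = 4.65 − 2.15 = 2.5 V.
k_n = μ_nC_ox · (W/L) = 0.5784 mA/V².
V_ov = V_GS − V_TN = 2.33 − 0.933 = 1.4 V.
Since V_DS = 2.5 V ≥ V_ov = 1.4 V, the device is in saturation.
I_D = ½ k_n V_ov² (1 + λ V_DS) = 0.5 × 0.5784 × 1.4² × (1 + 0.095 × 2.5) = 0.698 mA.

Saturation; I_D = 0.698 mA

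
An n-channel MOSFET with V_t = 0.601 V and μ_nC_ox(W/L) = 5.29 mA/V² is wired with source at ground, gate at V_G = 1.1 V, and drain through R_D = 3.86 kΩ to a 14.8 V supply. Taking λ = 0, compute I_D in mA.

V_GS = V_G = 1.1 V, so V_ov = 1.1 − 0.601 = 0.499 V.
Assume saturation: I_D = ½ k_n V_ov² = 0.5 × 5.29 × 0.499² = 0.659 mA, giving V_DS = V_DD − I_D R_D = 14.8 − 0.659 × 3.86 = 12.3 V.
V_DS = 12.3 V ≥ V_ov = 0.499 V, confirming saturation.

I_D = 0.659 mA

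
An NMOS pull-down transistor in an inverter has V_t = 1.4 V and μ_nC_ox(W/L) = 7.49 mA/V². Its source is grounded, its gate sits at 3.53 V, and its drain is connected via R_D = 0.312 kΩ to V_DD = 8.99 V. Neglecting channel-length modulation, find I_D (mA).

I_D = 17.0 mA

V_GS = V_G = 3.53 V, so V_ov = 3.53 − 1.4 = 2.13 V.
Assume saturation: I_D = ½ k_n V_ov² = 0.5 × 7.49 × 2.13² = 17 mA, giving V_DS = V_DD − I_D R_D = 8.99 − 17 × 0.312 = 3.69 V.
V_DS = 3.69 V ≥ V_ov = 2.13 V, confirming saturation.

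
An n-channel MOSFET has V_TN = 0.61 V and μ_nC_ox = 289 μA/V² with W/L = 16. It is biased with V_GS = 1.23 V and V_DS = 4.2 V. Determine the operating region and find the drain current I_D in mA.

k_n = μ_nC_ox · (W/L) = 4.624 mA/V².
V_ov = V_GS − V_TN = 1.23 − 0.61 = 0.62 V.
Since V_DS = 4.2 V ≥ V_ov = 0.62 V, the device is in saturation.
I_D = ½ k_n V_ov² = 0.5 × 4.624 × 0.62² = 0.889 mA.

Saturation; I_D = 0.889 mA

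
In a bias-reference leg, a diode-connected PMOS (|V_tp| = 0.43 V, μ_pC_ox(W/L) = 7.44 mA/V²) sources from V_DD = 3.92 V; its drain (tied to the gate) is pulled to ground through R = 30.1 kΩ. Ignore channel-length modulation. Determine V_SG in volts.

V_SG = 0.602 V

With gate tied to drain, V_SG = V_SD ≥ V_SG − |V_tp|, so the device is in saturation.
KCL at the drain: ½ k_p (V_SG − |V_tp|)² = (V_DD − V_SG)/R.
Let x = V_SG − 0.43. Then 112 x² + x − 3.49 = 0, giving x = 0.172 V (positive root), so V_SG = 0.602 V.
I_D = (V_DD − V_SG)/R = (3.92 − 0.602) / 30.1 = 0.11 mA.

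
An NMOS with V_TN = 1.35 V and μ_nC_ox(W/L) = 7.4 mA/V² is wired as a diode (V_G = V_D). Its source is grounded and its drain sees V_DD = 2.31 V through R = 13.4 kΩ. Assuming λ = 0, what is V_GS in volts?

V_GS = 1.48 V

With gate tied to drain, V_GS = V_DS ≥ V_GS − V_TN, so the device is in saturation.
KCL at the drain: ½ k_n (V_GS − V_TN)² = (V_DD − V_GS)/R.
Let x = V_GS − 1.35. Then 49.6 x² + x − 0.96 = 0, giving x = 0.129 V (positive root), so V_GS = 1.48 V.
I_D = (V_DD − V_GS)/R = (2.31 − 1.48) / 13.4 = 0.062 mA.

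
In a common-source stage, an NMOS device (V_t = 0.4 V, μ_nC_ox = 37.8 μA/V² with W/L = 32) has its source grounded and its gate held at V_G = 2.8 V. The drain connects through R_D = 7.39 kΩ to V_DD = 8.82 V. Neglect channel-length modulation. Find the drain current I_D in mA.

I_D = 1.14 mA

V_GS = V_G = 2.8 V, so V_ov = 2.8 − 0.4 = 2.4 V.
k_n = μ_nC_ox · (W/L) = 1.21 mA/V².
Assume saturation: I_D = ½ k_n V_ov² = 0.5 × 1.21 × 2.4² = 3.48 mA, giving V_DS = V_DD − I_D R_D = 8.82 − 3.48 × 7.39 = -16.9 V.
But -16.9 V < V_ov = 2.4 V, so the device is actually in triode.
In triode I_D = k_n[V_ov V_DS − ½ V_DS²] and I_D = (V_DD − V_DS)/R_D. Equating: 4.47 V_DS² − 22.45 V_DS + 8.82 = 0, giving V_DS = 0.43 V (the root below V_ov).
I_D = (8.82 − 0.43) / 7.39 = 1.14 mA.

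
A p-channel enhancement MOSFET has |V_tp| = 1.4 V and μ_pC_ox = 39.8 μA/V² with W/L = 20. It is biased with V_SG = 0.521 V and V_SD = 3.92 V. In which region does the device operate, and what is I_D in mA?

V_SG = 0.521 V < |V_tp| = 1.4 V, so the transistor is in cutoff.

Cutoff; I_D = 0 mA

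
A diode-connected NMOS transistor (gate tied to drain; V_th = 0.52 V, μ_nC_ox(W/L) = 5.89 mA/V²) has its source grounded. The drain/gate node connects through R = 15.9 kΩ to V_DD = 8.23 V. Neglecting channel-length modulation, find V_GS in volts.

V_GS = 0.915 V

With gate tied to drain, V_GS = V_DS ≥ V_GS − V_th, so the device is in saturation.
KCL at the drain: ½ k_n (V_GS − V_th)² = (V_DD − V_GS)/R.
Let x = V_GS − 0.52. Then 46.8 x² + x − 7.71 = 0, giving x = 0.395 V (positive root), so V_GS = 0.915 V.
I_D = (V_DD − V_GS)/R = (8.23 − 0.915) / 15.9 = 0.46 mA.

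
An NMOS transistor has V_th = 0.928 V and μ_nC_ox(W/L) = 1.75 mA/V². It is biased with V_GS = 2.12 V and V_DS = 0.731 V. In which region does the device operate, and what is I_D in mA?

V_ov = V_GS − V_th = 2.12 − 0.928 = 1.19 V.
Since V_DS = 0.731 V < V_ov = 1.19 V, the device is in the triode region.
I_D = k_n [V_ov · V_DS − ½ V_DS²] = 1.75 × [1.19 × 0.731 − 0.5 × 0.731²] = 1.06 mA.

Triode; I_D = 1.06 mA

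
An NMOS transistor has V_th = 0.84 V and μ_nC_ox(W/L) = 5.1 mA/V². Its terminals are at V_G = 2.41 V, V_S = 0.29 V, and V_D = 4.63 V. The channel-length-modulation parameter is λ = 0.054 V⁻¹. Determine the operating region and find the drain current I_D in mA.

Saturation; I_D = 5.16 mA

V_GS = V_G − V_S = 2.41 − 0.29 = 2.12 V; V_DS = V_D − V_S = 4.63 − 0.29 = 4.34 V.
V_ov = V_GS − V_th = 2.12 − 0.84 = 1.28 V.
Since V_DS = 4.34 V ≥ V_ov = 1.28 V, the device is in saturation.
I_D = ½ k_n V_ov² (1 + λ V_DS) = 0.5 × 5.1 × 1.28² × (1 + 0.054 × 4.34) = 5.16 mA.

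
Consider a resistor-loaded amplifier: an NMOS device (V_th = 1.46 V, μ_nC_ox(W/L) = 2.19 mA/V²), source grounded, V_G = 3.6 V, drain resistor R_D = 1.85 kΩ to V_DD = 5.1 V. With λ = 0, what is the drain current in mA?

V_GS = V_G = 3.6 V, so V_ov = 3.6 − 1.46 = 2.14 V.
Assume saturation: I_D = ½ k_n V_ov² = 0.5 × 2.19 × 2.14² = 5.01 mA, giving V_DS = V_DD − I_D R_D = 5.1 − 5.01 × 1.85 = -4.18 V.
But -4.18 V < V_ov = 2.14 V, so the device is actually in triode.
In triode I_D = k_n[V_ov V_DS − ½ V_DS²] and I_D = (V_DD − V_DS)/R_D. Equating: 2.03 V_DS² − 9.67 V_DS + 5.1 = 0, giving V_DS = 0.604 V (the root below V_ov).
I_D = (5.1 − 0.604) / 1.85 = 2.43 mA.

I_D = 2.43 mA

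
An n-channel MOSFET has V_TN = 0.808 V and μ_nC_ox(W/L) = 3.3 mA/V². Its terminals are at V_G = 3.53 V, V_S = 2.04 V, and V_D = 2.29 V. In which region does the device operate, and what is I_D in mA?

V_GS = V_G − V_S = 3.53 − 2.04 = 1.49 V; V_DS = V_D − V_S = 2.29 − 2.04 = 0.25 V.
V_ov = V_GS − V_TN = 1.49 − 0.808 = 0.682 V.
Since V_DS = 0.25 V < V_ov = 0.682 V, the device is in the triode region.
I_D = k_n [V_ov · V_DS − ½ V_DS²] = 3.3 × [0.682 × 0.25 − 0.5 × 0.25²] = 0.46 mA.

Triode; I_D = 0.460 mA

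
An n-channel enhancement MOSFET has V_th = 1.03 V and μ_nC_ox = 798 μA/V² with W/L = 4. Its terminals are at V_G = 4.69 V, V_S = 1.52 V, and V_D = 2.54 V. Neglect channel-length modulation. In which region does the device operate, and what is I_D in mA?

V_GS = V_G − V_S = 4.69 − 1.52 = 3.17 V; V_DS = V_D − V_S = 2.54 − 1.52 = 1.02 V.
k_n = μ_nC_ox · (W/L) = 3.192 mA/V².
V_ov = V_GS − V_th = 3.17 − 1.03 = 2.14 V.
Since V_DS = 1.02 V < V_ov = 2.14 V, the device is in the triode region.
I_D = k_n [V_ov · V_DS − ½ V_DS²] = 3.192 × [2.14 × 1.02 − 0.5 × 1.02²] = 5.31 mA.

Triode; I_D = 5.31 mA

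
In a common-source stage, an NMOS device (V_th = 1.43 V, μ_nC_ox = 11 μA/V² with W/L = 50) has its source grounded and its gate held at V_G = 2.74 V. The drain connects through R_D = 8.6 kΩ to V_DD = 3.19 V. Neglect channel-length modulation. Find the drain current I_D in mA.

V_GS = V_G = 2.74 V, so V_ov = 2.74 − 1.43 = 1.31 V.
k_n = μ_nC_ox · (W/L) = 0.55 mA/V².
Assume saturation: I_D = ½ k_n V_ov² = 0.5 × 0.55 × 1.31² = 0.472 mA, giving V_DS = V_DD − I_D R_D = 3.19 − 0.472 × 8.6 = -0.869 V.
But -0.869 V < V_ov = 1.31 V, so the device is actually in triode.
In triode I_D = k_n[V_ov V_DS − ½ V_DS²] and I_D = (V_DD − V_DS)/R_D. Equating: 2.37 V_DS² − 7.196 V_DS + 3.19 = 0, giving V_DS = 0.539 V (the root below V_ov).
I_D = (3.19 − 0.539) / 8.6 = 0.308 mA.

I_D = 0.308 mA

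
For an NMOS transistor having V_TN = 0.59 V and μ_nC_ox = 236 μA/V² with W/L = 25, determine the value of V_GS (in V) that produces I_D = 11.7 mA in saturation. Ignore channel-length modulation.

k_n = μ_nC_ox · (W/L) = 5.9 mA/V².
In saturation I_D = ½ k_n (V_GS − V_TN)², so V_GS − V_TN = √(2 I_D / k_n) = √(2 × 11.7 / 5.9) = 1.99 V.
V_GS = 0.59 + 1.99 = 2.58 V.

V_GS = 2.58 V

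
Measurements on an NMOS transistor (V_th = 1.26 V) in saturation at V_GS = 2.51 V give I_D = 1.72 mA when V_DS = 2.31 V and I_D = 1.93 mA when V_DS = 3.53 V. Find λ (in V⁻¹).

λ = 0.130 V⁻¹

With V_GS fixed, I_D ∝ (1 + λ V_DS) in saturation, so I_D2/I_D1 = (1 + λ V_DS2)/(1 + λ V_DS1).
1.93/1.72 = 1.122 = (1 + 3.53 λ)/(1 + 2.31 λ).
Solving: λ (I_D1 V_DS2 − I_D2 V_DS1) = I_D2 − I_D1, so λ = (1.93 − 1.72) / (1.72 × 3.53 − 1.93 × 2.31) = 0.21 / 1.61 = 0.13 V⁻¹.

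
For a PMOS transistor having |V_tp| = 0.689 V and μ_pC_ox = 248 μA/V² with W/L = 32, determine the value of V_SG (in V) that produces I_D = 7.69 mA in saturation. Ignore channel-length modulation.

k_p = μ_pC_ox · (W/L) = 7.936 mA/V².
In saturation I_D = ½ k_p (V_SG − |V_tp|)², so V_SG − |V_tp| = √(2 I_D / k_p) = √(2 × 7.69 / 7.936) = 1.39 V.
V_SG = 0.689 + 1.39 = 2.08 V.

V_SG = 2.08 V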